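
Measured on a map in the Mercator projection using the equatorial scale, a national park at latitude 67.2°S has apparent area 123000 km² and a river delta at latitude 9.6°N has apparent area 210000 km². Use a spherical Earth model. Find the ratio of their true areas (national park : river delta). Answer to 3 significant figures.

Since Mercator area scale is 1/cos²φ, the true area equals the apparent area multiplied by cos²φ.
True area of national park: 123000 × cos²(67.2°) = 123000 × 0.1502 = 18470 km².
True area of river delta: 210000 × cos²(9.6°) = 210000 × 0.9722 = 204200 km².
Ratio = 18470 / 204200 ≈ 0.0905.

0.0905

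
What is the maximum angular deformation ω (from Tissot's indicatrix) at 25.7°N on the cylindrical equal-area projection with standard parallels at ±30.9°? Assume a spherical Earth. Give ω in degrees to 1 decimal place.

For cylindrical equal-area with standard parallel φ₀, h = cos φ / cos φ₀ and k = cos φ₀ / cos φ, so h·k = 1.
At 25.7°: h = 1.050, k = 0.9523; principal scales a = 1.050, b = 0.9523.
sin(ω/2) = (a − b)/(a + b) = 0.09786/2.002 = 0.04887, so ω = 2 arcsin(0.04887) ≈ 5.6°.

5.6°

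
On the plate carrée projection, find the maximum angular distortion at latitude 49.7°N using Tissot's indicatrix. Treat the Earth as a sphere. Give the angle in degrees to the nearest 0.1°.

In the plate carrée (x = Rλ, y = Rφ), meridians are true-scale (h = 1) and parallels are stretched by k = sec φ.
At 49.7°: h = 1.000, k = 1.546; principal scales a = 1.546, b = 1.000.
sin(ω/2) = (a − b)/(a + b) = 0.5461/2.546 = 0.2145, so ω = 2 arcsin(0.2145) ≈ 24.8°.

24.8°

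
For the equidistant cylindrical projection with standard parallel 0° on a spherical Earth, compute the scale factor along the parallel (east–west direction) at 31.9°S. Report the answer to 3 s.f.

1.18

Plate carrée maps x = Rλ, y = Rφ. The meridian scale is h = 1 and the parallel scale is k = 1/cos φ = sec φ.
k = 1/cos 31.9° = 1/0.8490 = 1.178.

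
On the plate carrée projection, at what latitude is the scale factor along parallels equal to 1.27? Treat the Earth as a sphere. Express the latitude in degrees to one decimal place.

38.1°

Plate carrée: h = 1, k = sec φ along parallels.
sec φ = 1.27  ⇒  cos φ = 0.7874  ⇒  φ ≈ 38.1°.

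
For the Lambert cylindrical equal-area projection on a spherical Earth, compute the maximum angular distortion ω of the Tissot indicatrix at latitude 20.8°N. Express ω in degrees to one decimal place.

The Lambert cylindrical equal-area projection is the cylindrical equal-area projection with its standard parallel at the equator (φ₀ = 0). Cylindrical equal-area (φ₀ = 0°): h = cos φ / cos 0° along meridians, k = cos 0° / cos φ along parallels; h·k = 1.
At 20.8°: h = 0.9348, k = 1.070; principal scales a = 1.070, b = 0.9348.
sin(ω/2) = (a − b)/(a + b) = 0.1349/2.005 = 0.06729, so ω = 2 arcsin(0.06729) ≈ 7.7°.

7.7°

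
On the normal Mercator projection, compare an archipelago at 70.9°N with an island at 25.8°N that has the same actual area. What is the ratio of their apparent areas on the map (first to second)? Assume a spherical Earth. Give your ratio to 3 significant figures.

Mercator areal scale is sec²φ.
At 70.9°: sec²(70.9°) = 1/0.3272² = 9.340.
At 25.8°: sec²(25.8°) = 1/0.9003² = 1.234.
Ratio = 9.340/1.234 = cos²(25.8°)/cos²(70.9°) ≈ 7.57.

7.57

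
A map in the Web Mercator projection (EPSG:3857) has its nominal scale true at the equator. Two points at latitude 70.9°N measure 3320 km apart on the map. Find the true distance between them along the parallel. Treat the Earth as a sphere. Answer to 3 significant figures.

The Mercator projection is conformal; its linear scale factor is the same in every direction and equals sec φ = 1/cos φ.
Along the parallel at 70.9°, map distances are exaggerated by k = sec 70.9° = 3.056.
True distance = 3320 / 3.056 = 3320 × cos 70.9° ≈ 1090 km.

1090 km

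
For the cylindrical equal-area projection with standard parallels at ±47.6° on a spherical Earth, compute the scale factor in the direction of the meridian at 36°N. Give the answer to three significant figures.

1.20

A cylindrical equal-area projection with standard parallel φ₀ has meridian scale h = cos φ / cos φ₀ and parallel scale k = cos φ₀ / cos φ (so areas are preserved, h·k = 1).
h = cos 36° / cos 47.6° = 0.8090/0.6743 = 1.200.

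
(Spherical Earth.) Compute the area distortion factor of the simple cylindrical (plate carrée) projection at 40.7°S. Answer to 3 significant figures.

In the plate carrée (x = Rλ, y = Rφ), meridians are true-scale (h = 1) and parallels are stretched by k = sec φ.
Areal scale = h·k = 1 × sec φ; at 40.7°, h = 1.000, k = 1.319, so h·k = 1.319.

1.32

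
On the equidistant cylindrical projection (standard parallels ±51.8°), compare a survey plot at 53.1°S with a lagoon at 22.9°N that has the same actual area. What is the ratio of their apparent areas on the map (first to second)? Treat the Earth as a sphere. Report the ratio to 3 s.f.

In the equirectangular projection with standard parallel φ₀ = 51.8° (x = Rλ cos φ₀, y = Rφ), meridians are true-scale (h = 1) and the parallel scale is k = cos φ₀ / cos φ.
Areal scale at 53.1°: h·k = 1.000 × 1.030 = 1.030.
Areal scale at 22.9°: h·k = 1.000 × 0.6713 = 0.6713.
Ratio = 1.030/0.6713 ≈ 1.53.

1.53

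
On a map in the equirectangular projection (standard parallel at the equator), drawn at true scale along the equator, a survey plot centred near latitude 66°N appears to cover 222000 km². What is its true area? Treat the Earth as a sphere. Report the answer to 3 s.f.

90300 km²

For the equirectangular projection with φ₀ = 0 (plate carrée), h = 1 along meridians and k = sec φ along parallels.
Areal scale = h·k = 1 × sec φ; at 66°, h = 1.000, k = 2.459, so h·k = 2.459.
True area = apparent / (areal scale) = 222000 / 2.459 ≈ 90300 km².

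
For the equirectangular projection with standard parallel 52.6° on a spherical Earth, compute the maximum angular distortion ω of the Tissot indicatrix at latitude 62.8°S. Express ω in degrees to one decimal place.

16.2°

With standard parallel φ₀ = 52.6°, the equirectangular projection gives x = Rλ cos φ₀, y = Rφ, so h = 1 and k = cos 52.6° / cos φ.
At 62.8°: h = 1.000, k = 1.329; principal scales a = 1.329, b = 1.000.
sin(ω/2) = (a − b)/(a + b) = 0.3288/2.329 = 0.1412, so ω = 2 arcsin(0.1412) ≈ 16.2°.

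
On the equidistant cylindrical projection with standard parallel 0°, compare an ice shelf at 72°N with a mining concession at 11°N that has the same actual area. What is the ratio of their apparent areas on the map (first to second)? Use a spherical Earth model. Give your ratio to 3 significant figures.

In the plate carrée (x = Rλ, y = Rφ), meridians are true-scale (h = 1) and parallels are stretched by k = sec φ.
Areal scale at 72°: h·k = 1.000 × 3.236 = 3.236.
Areal scale at 11°: h·k = 1.000 × 1.019 = 1.019.
Ratio = 3.236/1.019 ≈ 3.18.

3.18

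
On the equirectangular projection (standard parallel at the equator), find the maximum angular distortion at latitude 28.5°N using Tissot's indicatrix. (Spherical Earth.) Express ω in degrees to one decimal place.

In the plate carrée (x = Rλ, y = Rφ), meridians are true-scale (h = 1) and parallels are stretched by k = sec φ.
At 28.5°: h = 1.000, k = 1.138; principal scales a = 1.138, b = 1.000.
sin(ω/2) = (a − b)/(a + b) = 0.1379/2.138 = 0.06450, so ω = 2 arcsin(0.06450) ≈ 7.4°.

7.4°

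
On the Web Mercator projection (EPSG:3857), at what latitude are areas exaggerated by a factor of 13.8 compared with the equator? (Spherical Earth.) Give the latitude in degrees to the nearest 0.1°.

Mercator areal scale is sec²φ.
sec²φ = 13.8  ⇒  cos²φ = 0.07246  ⇒  cos φ = 0.2692.
φ = arccos(0.2692) ≈ 74.4°.

74.4°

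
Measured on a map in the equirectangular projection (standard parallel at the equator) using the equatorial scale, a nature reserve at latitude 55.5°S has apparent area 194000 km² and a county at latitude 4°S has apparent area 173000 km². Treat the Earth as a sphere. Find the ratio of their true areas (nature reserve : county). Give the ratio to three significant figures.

Plate carrée has h = 1 and k = sec φ, giving areal scale sec φ; true area = (apparent area) · cos φ.
True area of nature reserve: 194000 × cos(55.5°) = 194000 × 0.5664 = 109900 km².
True area of county: 173000 × cos(4°) = 173000 × 0.9976 = 172600 km².
Ratio = 109900 / 172600 ≈ 0.637.

0.637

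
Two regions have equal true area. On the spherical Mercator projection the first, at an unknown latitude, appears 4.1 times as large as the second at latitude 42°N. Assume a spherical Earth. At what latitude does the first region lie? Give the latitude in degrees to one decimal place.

On Mercator, (apparent₁)/(apparent₂) = sec²φ₁ / sec²φ₂ when true areas are equal.
cos²φ₂ / cos²φ₁ = 4.1  ⇒  cos φ₁ = cos 42° / √4.1 = 0.7431/2.025 = 0.3670.
φ₁ = arccos(0.3670) ≈ 68.5°.

68.5°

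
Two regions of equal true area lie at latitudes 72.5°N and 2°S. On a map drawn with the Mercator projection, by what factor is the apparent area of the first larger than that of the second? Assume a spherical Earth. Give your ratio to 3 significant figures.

11.0

Mercator is conformal with k = sec φ, so areal scale = k² = sec²φ.
At 72.5°: sec²(72.5°) = 1/0.3007² = 11.06.
At 2°: sec²(2°) = 1/0.9994² = 1.001.
Ratio = 11.06/1.001 = cos²(2°)/cos²(72.5°) ≈ 11.0.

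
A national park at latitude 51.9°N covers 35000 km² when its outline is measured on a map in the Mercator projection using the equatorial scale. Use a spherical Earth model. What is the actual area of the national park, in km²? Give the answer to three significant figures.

13300 km²

For Mercator, h = k = sec φ (a conformal cylindrical projection has a single point scale, 1/cos φ).
Areal scale = k² = sec²φ = 1/cos²(51.9°) = 1/0.6170² = 2.627.
True area = apparent / (areal scale) = 35000 / 2.627 ≈ 13300 km².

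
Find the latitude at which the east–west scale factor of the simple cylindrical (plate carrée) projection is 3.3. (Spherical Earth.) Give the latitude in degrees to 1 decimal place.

Plate carrée: h = 1, k = sec φ along parallels.
sec φ = 3.3  ⇒  cos φ = 0.3030  ⇒  φ ≈ 72.4°.

72.4°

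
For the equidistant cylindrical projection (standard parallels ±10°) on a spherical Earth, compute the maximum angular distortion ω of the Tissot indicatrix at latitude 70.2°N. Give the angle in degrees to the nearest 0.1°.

58.4°

In the equirectangular projection with standard parallel φ₀ = 10° (x = Rλ cos φ₀, y = Rφ), meridians are true-scale (h = 1) and the parallel scale is k = cos φ₀ / cos φ.
At 70.2°: h = 1.000, k = 2.907; principal scales a = 2.907, b = 1.000.
sin(ω/2) = (a − b)/(a + b) = 1.907/3.907 = 0.4881, so ω = 2 arcsin(0.4881) ≈ 58.4°.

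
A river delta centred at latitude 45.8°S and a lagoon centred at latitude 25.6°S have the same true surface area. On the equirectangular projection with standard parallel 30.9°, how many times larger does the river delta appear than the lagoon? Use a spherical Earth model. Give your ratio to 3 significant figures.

The equidistant cylindrical projection with φ₀ = 30.9° has h = 1 (meridians true) and k = cos φ₀ / cos φ along parallels.
Areal scale at 45.8°: h·k = 1.000 × 1.231 = 1.231.
Areal scale at 25.6°: h·k = 1.000 × 0.9515 = 0.9515.
Ratio = 1.231/0.9515 ≈ 1.29.

1.29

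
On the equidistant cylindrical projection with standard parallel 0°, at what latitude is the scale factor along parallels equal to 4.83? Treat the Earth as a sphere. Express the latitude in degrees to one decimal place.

Plate carrée: h = 1, k = sec φ along parallels.
sec φ = 4.83  ⇒  cos φ = 0.2070  ⇒  φ ≈ 78.1°.

78.1°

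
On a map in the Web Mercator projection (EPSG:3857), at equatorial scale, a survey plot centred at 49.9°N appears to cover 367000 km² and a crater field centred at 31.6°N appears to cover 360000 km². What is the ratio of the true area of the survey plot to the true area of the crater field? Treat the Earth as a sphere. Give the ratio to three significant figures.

0.583

Since Mercator area scale is 1/cos²φ, the true area equals the apparent area multiplied by cos²φ.
True area of survey plot: 367000 × cos²(49.9°) = 367000 × 0.4149 = 152300 km².
True area of crater field: 360000 × cos²(31.6°) = 360000 × 0.7254 = 261200 km².
Ratio = 152300 / 261200 ≈ 0.583.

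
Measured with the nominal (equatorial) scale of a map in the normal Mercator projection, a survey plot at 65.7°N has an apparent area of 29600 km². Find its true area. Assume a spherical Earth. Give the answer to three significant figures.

5010 km²

The Mercator projection is conformal; its linear scale factor is the same in every direction and equals sec φ = 1/cos φ.
Areal scale = k² = sec²φ = 1/cos²(65.7°) = 1/0.4115² = 5.905.
True area = apparent / (areal scale) = 29600 / 5.905 ≈ 5010 km².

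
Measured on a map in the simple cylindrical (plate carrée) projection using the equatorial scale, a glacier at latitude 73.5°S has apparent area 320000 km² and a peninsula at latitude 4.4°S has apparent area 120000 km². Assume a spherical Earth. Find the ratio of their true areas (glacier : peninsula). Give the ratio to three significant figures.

On the plate carrée, areal scale = h·k = 1 × sec φ, so true area = apparent × cos φ.
True area of glacier: 320000 × cos(73.5°) = 320000 × 0.2840 = 90880 km².
True area of peninsula: 120000 × cos(4.4°) = 120000 × 0.9971 = 119600 km².
Ratio = 90880 / 119600 ≈ 0.760.

0.760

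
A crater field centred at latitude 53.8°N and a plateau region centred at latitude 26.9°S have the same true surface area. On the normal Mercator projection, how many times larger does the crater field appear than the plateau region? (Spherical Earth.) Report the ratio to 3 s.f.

Mercator is conformal with k = sec φ, so areal scale = k² = sec²φ.
At 53.8°: sec²(53.8°) = 1/0.5906² = 2.867.
At 26.9°: sec²(26.9°) = 1/0.8918² = 1.257.
Ratio = 2.867/1.257 = cos²(26.9°)/cos²(53.8°) ≈ 2.28.

2.28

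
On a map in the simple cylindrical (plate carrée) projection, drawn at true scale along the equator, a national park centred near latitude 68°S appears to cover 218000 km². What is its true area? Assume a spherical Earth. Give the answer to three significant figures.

In the plate carrée (x = Rλ, y = Rφ), meridians are true-scale (h = 1) and parallels are stretched by k = sec φ.
Areal scale = h·k = 1 × sec φ; at 68°, h = 1.000, k = 2.669, so h·k = 2.669.
True area = apparent / (areal scale) = 218000 / 2.669 ≈ 81700 km².

81700 km²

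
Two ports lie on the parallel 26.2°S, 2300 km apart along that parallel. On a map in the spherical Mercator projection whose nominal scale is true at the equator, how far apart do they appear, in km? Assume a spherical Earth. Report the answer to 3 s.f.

The Mercator projection is conformal; its linear scale factor is the same in every direction and equals sec φ = 1/cos φ.
Along the parallel, k = sec 26.2° = 1/0.8973 = 1.115.
Map distance = 2300 × 1.115 ≈ 2560 km.

2560 km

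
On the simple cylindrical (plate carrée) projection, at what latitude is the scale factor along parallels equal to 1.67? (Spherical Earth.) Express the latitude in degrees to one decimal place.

53.2°

Plate carrée: h = 1, k = sec φ along parallels.
sec φ = 1.67  ⇒  cos φ = 0.5988  ⇒  φ ≈ 53.2°.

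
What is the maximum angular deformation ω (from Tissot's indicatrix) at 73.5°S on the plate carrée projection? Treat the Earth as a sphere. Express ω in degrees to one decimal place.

67.8°

For the equirectangular projection with φ₀ = 0 (plate carrée), h = 1 along meridians and k = sec φ along parallels.
At 73.5°: h = 1.000, k = 3.521; principal scales a = 3.521, b = 1.000.
sin(ω/2) = (a − b)/(a + b) = 2.521/4.521 = 0.5576, so ω = 2 arcsin(0.5576) ≈ 67.8°.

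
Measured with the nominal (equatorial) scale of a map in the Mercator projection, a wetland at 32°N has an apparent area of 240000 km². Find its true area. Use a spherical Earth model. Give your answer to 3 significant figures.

Mercator is conformal, so the point scale is isotropic: h = k = sec φ = 1/cos φ.
Areal scale = k² = sec²φ = 1/cos²(32°) = 1/0.8480² = 1.390.
True area = apparent / (areal scale) = 240000 / 1.390 ≈ 173000 km².

173000 km²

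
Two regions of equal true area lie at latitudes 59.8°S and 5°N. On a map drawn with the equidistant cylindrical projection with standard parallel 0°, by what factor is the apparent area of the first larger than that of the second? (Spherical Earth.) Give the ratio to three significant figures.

1.98

Plate carrée maps x = Rλ, y = Rφ. The meridian scale is h = 1 and the parallel scale is k = 1/cos φ = sec φ.
Areal scale at 59.8°: h·k = 1.000 × 1.988 = 1.988.
Areal scale at 5°: h·k = 1.000 × 1.004 = 1.004.
Ratio = 1.988/1.004 ≈ 1.98.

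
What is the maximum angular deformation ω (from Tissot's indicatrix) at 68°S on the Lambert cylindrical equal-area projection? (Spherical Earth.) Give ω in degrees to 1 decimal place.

97.9°

The Lambert cylindrical equal-area projection is the cylindrical equal-area projection with its standard parallel at the equator (φ₀ = 0). A cylindrical equal-area projection with standard parallel φ₀ has meridian scale h = cos φ / cos φ₀ and parallel scale k = cos φ₀ / cos φ (so areas are preserved, h·k = 1).
At 68°: h = 0.3746, k = 2.669; principal scales a = 2.669, b = 0.3746.
sin(ω/2) = (a − b)/(a + b) = 2.295/3.044 = 0.7539, so ω = 2 arcsin(0.7539) ≈ 97.9°.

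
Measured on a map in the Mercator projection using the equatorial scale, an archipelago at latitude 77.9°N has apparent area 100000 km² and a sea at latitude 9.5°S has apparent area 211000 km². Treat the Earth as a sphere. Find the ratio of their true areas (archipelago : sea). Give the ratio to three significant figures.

0.0214

On Mercator the areal scale is sec²φ, so true area = apparent × cos²φ.
True area of archipelago: 100000 × cos²(77.9°) = 100000 × 0.04394 = 4394 km².
True area of sea: 211000 × cos²(9.5°) = 211000 × 0.9728 = 205300 km².
Ratio = 4394 / 205300 ≈ 0.0214.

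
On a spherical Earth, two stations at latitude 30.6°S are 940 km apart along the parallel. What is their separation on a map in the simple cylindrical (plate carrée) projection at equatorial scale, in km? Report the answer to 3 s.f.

1090 km

Plate carrée maps x = Rλ, y = Rφ. The meridian scale is h = 1 and the parallel scale is k = 1/cos φ = sec φ.
Along the parallel, k = sec 30.6° = 1/0.8607 = 1.162.
Map distance = 940 × 1.162 ≈ 1090 km.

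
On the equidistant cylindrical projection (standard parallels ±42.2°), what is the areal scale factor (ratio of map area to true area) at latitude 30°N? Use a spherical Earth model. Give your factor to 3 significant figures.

0.855

In the equirectangular projection with standard parallel φ₀ = 42.2° (x = Rλ cos φ₀, y = Rφ), meridians are true-scale (h = 1) and the parallel scale is k = cos φ₀ / cos φ.
Areal scale = h·k = 1 × cos φ₀ / cos φ; at 30°, h = 1.000, k = 0.8554, so h·k = 0.8554.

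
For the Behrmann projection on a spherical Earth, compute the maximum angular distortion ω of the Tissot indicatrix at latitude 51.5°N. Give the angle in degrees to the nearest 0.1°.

37.2°

Behrmann is a cylindrical equal-area projection with standard parallels at ±30°. Cylindrical equal-area (φ₀ = 30°): h = cos φ / cos 30° along meridians, k = cos 30° / cos φ along parallels; h·k = 1.
At 51.5°: h = 0.7188, k = 1.391; principal scales a = 1.391, b = 0.7188.
sin(ω/2) = (a − b)/(a + b) = 0.6724/2.110 = 0.3187, so ω = 2 arcsin(0.3187) ≈ 37.2°.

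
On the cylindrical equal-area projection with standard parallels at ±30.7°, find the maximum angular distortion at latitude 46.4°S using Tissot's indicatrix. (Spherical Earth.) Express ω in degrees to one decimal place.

For cylindrical equal-area with standard parallel φ₀, h = cos φ / cos φ₀ and k = cos φ₀ / cos φ, so h·k = 1.
At 46.4°: h = 0.8020, k = 1.247; principal scales a = 1.247, b = 0.8020.
sin(ω/2) = (a − b)/(a + b) = 0.4448/2.049 = 0.2171, so ω = 2 arcsin(0.2171) ≈ 25.1°.

25.1°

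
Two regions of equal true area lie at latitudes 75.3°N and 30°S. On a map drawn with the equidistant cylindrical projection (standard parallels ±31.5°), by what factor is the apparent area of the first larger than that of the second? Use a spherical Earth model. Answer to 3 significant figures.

The equidistant cylindrical projection with φ₀ = 31.5° has h = 1 (meridians true) and k = cos φ₀ / cos φ along parallels.
Areal scale at 75.3°: h·k = 1.000 × 3.360 = 3.360.
Areal scale at 30°: h·k = 1.000 × 0.9845 = 0.9845.
Ratio = 3.360/0.9845 ≈ 3.41.

3.41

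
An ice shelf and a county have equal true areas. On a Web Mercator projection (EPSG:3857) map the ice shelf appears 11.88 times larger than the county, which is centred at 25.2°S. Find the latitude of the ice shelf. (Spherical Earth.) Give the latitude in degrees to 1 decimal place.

On Mercator, (apparent₁)/(apparent₂) = sec²φ₁ / sec²φ₂ when true areas are equal.
cos²φ₂ / cos²φ₁ = 11.88  ⇒  cos φ₁ = cos 25.2° / √11.88 = 0.9048/3.447 = 0.2625.
φ₁ = arccos(0.2625) ≈ 74.8°.

74.8°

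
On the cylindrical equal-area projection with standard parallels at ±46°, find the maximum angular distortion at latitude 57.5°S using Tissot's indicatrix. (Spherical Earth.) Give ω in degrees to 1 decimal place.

29.1°

A cylindrical equal-area projection with standard parallel φ₀ has meridian scale h = cos φ / cos φ₀ and parallel scale k = cos φ₀ / cos φ (so areas are preserved, h·k = 1).
At 57.5°: h = 0.7735, k = 1.293; principal scales a = 1.293, b = 0.7735.
sin(ω/2) = (a − b)/(a + b) = 0.5194/2.066 = 0.2514, so ω = 2 arcsin(0.2514) ≈ 29.1°.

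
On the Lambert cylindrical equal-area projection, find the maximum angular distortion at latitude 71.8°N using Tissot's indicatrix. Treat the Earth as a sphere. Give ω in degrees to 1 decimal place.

110.6°

The Lambert cylindrical equal-area projection is the cylindrical equal-area projection with its standard parallel at the equator (φ₀ = 0). Cylindrical equal-area (φ₀ = 0°): h = cos φ / cos 0° along meridians, k = cos 0° / cos φ along parallels; h·k = 1.
At 71.8°: h = 0.3123, k = 3.202; principal scales a = 3.202, b = 0.3123.
sin(ω/2) = (a − b)/(a + b) = 2.889/3.514 = 0.8222, so ω = 2 arcsin(0.8222) ≈ 110.6°.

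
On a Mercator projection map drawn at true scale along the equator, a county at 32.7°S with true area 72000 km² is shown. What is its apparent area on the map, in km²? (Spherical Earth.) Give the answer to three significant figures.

102000 km²

The Mercator projection is conformal; its linear scale factor is the same in every direction and equals sec φ = 1/cos φ.
Areal scale = k² = sec²φ = 1/cos²(32.7°) = 1/0.8415² = 1.412.
Apparent area = 72000 × 1.412 ≈ 102000 km².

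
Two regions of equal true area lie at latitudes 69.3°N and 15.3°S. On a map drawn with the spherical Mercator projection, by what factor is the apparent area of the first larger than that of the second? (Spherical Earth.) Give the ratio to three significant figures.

7.45

On Mercator, area is exaggerated by sec²φ = 1/cos²φ.
At 69.3°: sec²(69.3°) = 1/0.3535² = 8.004.
At 15.3°: sec²(15.3°) = 1/0.9646² = 1.075.
Ratio = 8.004/1.075 = cos²(15.3°)/cos²(69.3°) ≈ 7.45.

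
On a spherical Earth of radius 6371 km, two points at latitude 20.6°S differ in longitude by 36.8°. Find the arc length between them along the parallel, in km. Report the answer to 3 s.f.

Arc length along a parallel = R cos φ · Δλ (with Δλ in radians).
= 6371 × cos 20.6° × (36.8° × π/180) = 6371 × 0.9361 × 0.6423 ≈ 3830 km.

3830 km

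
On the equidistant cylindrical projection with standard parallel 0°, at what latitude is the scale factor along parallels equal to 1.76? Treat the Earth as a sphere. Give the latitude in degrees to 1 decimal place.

Plate carrée: h = 1, k = sec φ along parallels.
sec φ = 1.76  ⇒  cos φ = 0.5682  ⇒  φ ≈ 55.4°.

55.4°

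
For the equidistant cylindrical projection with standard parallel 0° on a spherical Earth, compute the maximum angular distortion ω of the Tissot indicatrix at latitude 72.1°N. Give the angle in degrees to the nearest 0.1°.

64.0°

In the plate carrée (x = Rλ, y = Rφ), meridians are true-scale (h = 1) and parallels are stretched by k = sec φ.
At 72.1°: h = 1.000, k = 3.254; principal scales a = 3.254, b = 1.000.
sin(ω/2) = (a − b)/(a + b) = 2.254/4.254 = 0.5298, so ω = 2 arcsin(0.5298) ≈ 64.0°.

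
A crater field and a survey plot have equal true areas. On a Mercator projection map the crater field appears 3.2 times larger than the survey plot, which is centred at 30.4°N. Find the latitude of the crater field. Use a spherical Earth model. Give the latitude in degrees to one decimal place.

61.2°

For equal true areas on Mercator, apparent areas scale as sec²φ, so the ratio is cos²φ₂ / cos²φ₁.
cos²φ₂ / cos²φ₁ = 3.2  ⇒  cos φ₁ = cos 30.4° / √3.2 = 0.8625/1.789 = 0.4822.
φ₁ = arccos(0.4822) ≈ 61.2°.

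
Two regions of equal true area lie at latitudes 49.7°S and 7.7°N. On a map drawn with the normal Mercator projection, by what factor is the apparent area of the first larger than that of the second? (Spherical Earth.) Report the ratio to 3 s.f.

2.35

Mercator is conformal with k = sec φ, so areal scale = k² = sec²φ.
At 49.7°: sec²(49.7°) = 1/0.6468² = 2.390.
At 7.7°: sec²(7.7°) = 1/0.9910² = 1.018.
Ratio = 2.390/1.018 = cos²(7.7°)/cos²(49.7°) ≈ 2.35.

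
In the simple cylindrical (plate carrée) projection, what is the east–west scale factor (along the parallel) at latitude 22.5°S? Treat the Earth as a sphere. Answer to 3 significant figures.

1.08

In the plate carrée (x = Rλ, y = Rφ), meridians are true-scale (h = 1) and parallels are stretched by k = sec φ.
k = 1/cos 22.5° = 1/0.9239 = 1.082.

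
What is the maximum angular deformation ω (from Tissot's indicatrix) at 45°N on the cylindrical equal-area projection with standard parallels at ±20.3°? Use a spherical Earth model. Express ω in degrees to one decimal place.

Cylindrical equal-area (φ₀ = 20.3°): h = cos φ / cos 20.3° along meridians, k = cos 20.3° / cos φ along parallels; h·k = 1.
At 45°: h = 0.7539, k = 1.326; principal scales a = 1.326, b = 0.7539.
sin(ω/2) = (a − b)/(a + b) = 0.5724/2.080 = 0.2752, so ω = 2 arcsin(0.2752) ≈ 31.9°.

31.9°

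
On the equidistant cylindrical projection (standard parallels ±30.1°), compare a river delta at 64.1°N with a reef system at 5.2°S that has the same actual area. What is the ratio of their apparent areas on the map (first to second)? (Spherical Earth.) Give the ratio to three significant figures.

The equidistant cylindrical projection with φ₀ = 30.1° has h = 1 (meridians true) and k = cos φ₀ / cos φ along parallels.
Areal scale at 64.1°: h·k = 1.000 × 1.981 = 1.981.
Areal scale at 5.2°: h·k = 1.000 × 0.8687 = 0.8687.
Ratio = 1.981/0.8687 ≈ 2.28.

2.28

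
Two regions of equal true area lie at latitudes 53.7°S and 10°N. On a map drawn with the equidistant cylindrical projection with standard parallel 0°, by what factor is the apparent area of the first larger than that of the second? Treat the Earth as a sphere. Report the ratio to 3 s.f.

1.66

Plate carrée maps x = Rλ, y = Rφ. The meridian scale is h = 1 and the parallel scale is k = 1/cos φ = sec φ.
Areal scale at 53.7°: h·k = 1.000 × 1.689 = 1.689.
Areal scale at 10°: h·k = 1.000 × 1.015 = 1.015.
Ratio = 1.689/1.015 ≈ 1.66.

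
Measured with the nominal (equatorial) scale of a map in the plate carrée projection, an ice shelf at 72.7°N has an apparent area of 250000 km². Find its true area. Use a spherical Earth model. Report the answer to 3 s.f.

In the plate carrée (x = Rλ, y = Rφ), meridians are true-scale (h = 1) and parallels are stretched by k = sec φ.
Areal scale = h·k = 1 × sec φ; at 72.7°, h = 1.000, k = 3.363, so h·k = 3.363.
True area = apparent / (areal scale) = 250000 / 3.363 ≈ 74300 km².

74300 km²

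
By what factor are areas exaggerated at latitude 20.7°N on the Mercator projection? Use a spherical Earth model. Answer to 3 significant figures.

The Mercator projection is conformal; its linear scale factor is the same in every direction and equals sec φ = 1/cos φ.
Areal scale = k² = sec²φ = 1/cos²(20.7°) = 1/0.9354² = 1.143.

1.14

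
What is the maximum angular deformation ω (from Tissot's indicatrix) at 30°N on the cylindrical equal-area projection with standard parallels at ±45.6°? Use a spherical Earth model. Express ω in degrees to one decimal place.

For cylindrical equal-area with standard parallel φ₀, h = cos φ / cos φ₀ and k = cos φ₀ / cos φ, so h·k = 1.
At 30°: h = 1.238, k = 0.8079; principal scales a = 1.238, b = 0.8079.
sin(ω/2) = (a − b)/(a + b) = 0.4299/2.046 = 0.2101, so ω = 2 arcsin(0.2101) ≈ 24.3°.

24.3°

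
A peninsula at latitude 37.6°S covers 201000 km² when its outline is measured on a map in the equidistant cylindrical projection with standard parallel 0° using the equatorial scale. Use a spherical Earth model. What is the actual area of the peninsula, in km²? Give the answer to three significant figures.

159000 km²

In the plate carrée (x = Rλ, y = Rφ), meridians are true-scale (h = 1) and parallels are stretched by k = sec φ.
Areal scale = h·k = 1 × sec φ; at 37.6°, h = 1.000, k = 1.262, so h·k = 1.262.
True area = apparent / (areal scale) = 201000 / 1.262 ≈ 159000 km².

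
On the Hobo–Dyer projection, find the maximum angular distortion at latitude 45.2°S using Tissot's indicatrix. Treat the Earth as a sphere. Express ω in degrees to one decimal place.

Hobo–Dyer is a cylindrical equal-area projection with standard parallels at ±37.5°. For cylindrical equal-area with standard parallel φ₀, h = cos φ / cos φ₀ and k = cos φ₀ / cos φ, so h·k = 1.
At 45.2°: h = 0.8882, k = 1.126; principal scales a = 1.126, b = 0.8882.
sin(ω/2) = (a − b)/(a + b) = 0.2377/2.014 = 0.1180, so ω = 2 arcsin(0.1180) ≈ 13.6°.

13.6°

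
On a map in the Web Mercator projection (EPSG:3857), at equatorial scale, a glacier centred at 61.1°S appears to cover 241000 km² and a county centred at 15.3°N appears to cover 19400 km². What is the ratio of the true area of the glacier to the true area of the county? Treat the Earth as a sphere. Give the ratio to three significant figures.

Since Mercator area scale is 1/cos²φ, the true area equals the apparent area multiplied by cos²φ.
True area of glacier: 241000 × cos²(61.1°) = 241000 × 0.2336 = 56290 km².
True area of county: 19400 × cos²(15.3°) = 19400 × 0.9304 = 18050 km².
Ratio = 56290 / 18050 ≈ 3.12.

3.12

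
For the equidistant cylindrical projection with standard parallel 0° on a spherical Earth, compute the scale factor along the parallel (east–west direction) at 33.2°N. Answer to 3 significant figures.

Plate carrée maps x = Rλ, y = Rφ. The meridian scale is h = 1 and the parallel scale is k = 1/cos φ = sec φ.
k = 1/cos 33.2° = 1/0.8368 = 1.195.

1.20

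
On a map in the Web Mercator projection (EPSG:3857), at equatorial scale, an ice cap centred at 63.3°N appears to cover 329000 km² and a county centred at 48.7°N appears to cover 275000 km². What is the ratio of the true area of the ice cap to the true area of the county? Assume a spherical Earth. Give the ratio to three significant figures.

On Mercator the areal scale is sec²φ, so true area = apparent × cos²φ.
True area of ice cap: 329000 × cos²(63.3°) = 329000 × 0.2019 = 66420 km².
True area of county: 275000 × cos²(48.7°) = 275000 × 0.4356 = 119800 km².
Ratio = 66420 / 119800 ≈ 0.554.

0.554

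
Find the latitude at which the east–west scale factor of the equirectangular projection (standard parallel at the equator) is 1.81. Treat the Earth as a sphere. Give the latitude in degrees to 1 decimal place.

56.5°

Plate carrée: h = 1, k = sec φ along parallels.
sec φ = 1.81  ⇒  cos φ = 0.5525  ⇒  φ ≈ 56.5°.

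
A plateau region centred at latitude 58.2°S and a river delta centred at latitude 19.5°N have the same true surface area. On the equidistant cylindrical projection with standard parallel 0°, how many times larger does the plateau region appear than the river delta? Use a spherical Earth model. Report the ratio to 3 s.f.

Plate carrée maps x = Rλ, y = Rφ. The meridian scale is h = 1 and the parallel scale is k = 1/cos φ = sec φ.
Areal scale at 58.2°: h·k = 1.000 × 1.898 = 1.898.
Areal scale at 19.5°: h·k = 1.000 × 1.061 = 1.061.
Ratio = 1.898/1.061 ≈ 1.79.

1.79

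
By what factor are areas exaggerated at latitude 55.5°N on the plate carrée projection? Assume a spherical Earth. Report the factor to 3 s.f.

Plate carrée maps x = Rλ, y = Rφ. The meridian scale is h = 1 and the parallel scale is k = 1/cos φ = sec φ.
Areal scale = h·k = 1 × sec φ; at 55.5°, h = 1.000, k = 1.766, so h·k = 1.766.

1.77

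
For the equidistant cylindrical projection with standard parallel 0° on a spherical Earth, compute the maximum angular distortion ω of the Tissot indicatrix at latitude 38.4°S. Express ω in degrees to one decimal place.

In the plate carrée (x = Rλ, y = Rφ), meridians are true-scale (h = 1) and parallels are stretched by k = sec φ.
At 38.4°: h = 1.000, k = 1.276; principal scales a = 1.276, b = 1.000.
sin(ω/2) = (a − b)/(a + b) = 0.2760/2.276 = 0.1213, so ω = 2 arcsin(0.1213) ≈ 13.9°.

13.9°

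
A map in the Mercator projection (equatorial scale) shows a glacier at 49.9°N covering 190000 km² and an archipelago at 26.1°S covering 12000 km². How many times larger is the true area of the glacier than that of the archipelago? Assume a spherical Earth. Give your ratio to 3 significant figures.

Mercator's areal exaggeration is sec²φ; hence true area = (apparent area) · cos²φ.
True area of glacier: 190000 × cos²(49.9°) = 190000 × 0.4149 = 78830 km².
True area of archipelago: 12000 × cos²(26.1°) = 12000 × 0.8065 = 9677 km².
Ratio = 78830 / 9677 ≈ 8.15.

8.15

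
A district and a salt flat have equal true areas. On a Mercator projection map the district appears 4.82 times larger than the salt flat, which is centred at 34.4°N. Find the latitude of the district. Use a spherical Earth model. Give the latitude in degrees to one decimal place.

67.9°

On Mercator, (apparent₁)/(apparent₂) = sec²φ₁ / sec²φ₂ when true areas are equal.
cos²φ₂ / cos²φ₁ = 4.82  ⇒  cos φ₁ = cos 34.4° / √4.82 = 0.8251/2.195 = 0.3758.
φ₁ = arccos(0.3758) ≈ 67.9°.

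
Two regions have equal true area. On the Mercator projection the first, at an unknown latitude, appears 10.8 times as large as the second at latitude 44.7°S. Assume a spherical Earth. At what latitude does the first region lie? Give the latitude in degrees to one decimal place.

77.5°

For equal true areas on Mercator, apparent areas scale as sec²φ, so the ratio is cos²φ₂ / cos²φ₁.
cos²φ₂ / cos²φ₁ = 10.8  ⇒  cos φ₁ = cos 44.7° / √10.8 = 0.7108/3.286 = 0.2163.
φ₁ = arccos(0.2163) ≈ 77.5°.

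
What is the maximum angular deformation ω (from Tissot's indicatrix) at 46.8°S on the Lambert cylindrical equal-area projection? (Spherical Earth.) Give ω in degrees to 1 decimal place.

The Lambert cylindrical equal-area projection is the cylindrical equal-area projection with its standard parallel at the equator (φ₀ = 0). Cylindrical equal-area (φ₀ = 0°): h = cos φ / cos 0° along meridians, k = cos 0° / cos φ along parallels; h·k = 1.
At 46.8°: h = 0.6845, k = 1.461; principal scales a = 1.461, b = 0.6845.
sin(ω/2) = (a − b)/(a + b) = 0.7763/2.145 = 0.3618, so ω = 2 arcsin(0.3618) ≈ 42.4°.

42.4°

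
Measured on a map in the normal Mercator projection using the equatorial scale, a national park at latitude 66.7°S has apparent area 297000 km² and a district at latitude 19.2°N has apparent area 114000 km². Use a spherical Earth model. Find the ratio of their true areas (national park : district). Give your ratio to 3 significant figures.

Since Mercator area scale is 1/cos²φ, the true area equals the apparent area multiplied by cos²φ.
True area of national park: 297000 × cos²(66.7°) = 297000 × 0.1565 = 46470 km².
True area of district: 114000 × cos²(19.2°) = 114000 × 0.8918 = 101700 km².
Ratio = 46470 / 101700 ≈ 0.457.

0.457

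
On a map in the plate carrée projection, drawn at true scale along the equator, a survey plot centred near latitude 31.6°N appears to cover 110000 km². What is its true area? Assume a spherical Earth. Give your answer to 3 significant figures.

For the equirectangular projection with φ₀ = 0 (plate carrée), h = 1 along meridians and k = sec φ along parallels.
Areal scale = h·k = 1 × sec φ; at 31.6°, h = 1.000, k = 1.174, so h·k = 1.174.
True area = apparent / (areal scale) = 110000 / 1.174 ≈ 93700 km².

93700 km²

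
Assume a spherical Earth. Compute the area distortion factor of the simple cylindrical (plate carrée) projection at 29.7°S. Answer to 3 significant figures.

1.15

In the plate carrée (x = Rλ, y = Rφ), meridians are true-scale (h = 1) and parallels are stretched by k = sec φ.
Areal scale = h·k = 1 × sec φ; at 29.7°, h = 1.000, k = 1.151, so h·k = 1.151.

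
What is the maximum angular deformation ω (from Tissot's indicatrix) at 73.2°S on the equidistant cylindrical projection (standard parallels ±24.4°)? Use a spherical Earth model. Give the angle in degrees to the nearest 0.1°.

The equidistant cylindrical projection with φ₀ = 24.4° has h = 1 (meridians true) and k = cos φ₀ / cos φ along parallels.
At 73.2°: h = 1.000, k = 3.151; principal scales a = 3.151, b = 1.000.
sin(ω/2) = (a − b)/(a + b) = 2.151/4.151 = 0.5182, so ω = 2 arcsin(0.5182) ≈ 62.4°.

62.4°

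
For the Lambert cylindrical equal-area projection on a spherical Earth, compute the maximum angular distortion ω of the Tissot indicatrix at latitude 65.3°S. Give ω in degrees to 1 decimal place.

89.3°

The Lambert cylindrical equal-area projection is the cylindrical equal-area projection with its standard parallel at the equator (φ₀ = 0). Cylindrical equal-area (φ₀ = 0°): h = cos φ / cos 0° along meridians, k = cos 0° / cos φ along parallels; h·k = 1.
At 65.3°: h = 0.4179, k = 2.393; principal scales a = 2.393, b = 0.4179.
sin(ω/2) = (a − b)/(a + b) = 1.975/2.811 = 0.7027, so ω = 2 arcsin(0.7027) ≈ 89.3°.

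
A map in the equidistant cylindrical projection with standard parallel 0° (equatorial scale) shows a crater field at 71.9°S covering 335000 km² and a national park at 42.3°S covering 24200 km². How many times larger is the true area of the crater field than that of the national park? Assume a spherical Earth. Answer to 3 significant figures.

On the plate carrée, areal scale = h·k = 1 × sec φ, so true area = apparent × cos φ.
True area of crater field: 335000 × cos(71.9°) = 335000 × 0.3107 = 104100 km².
True area of national park: 24200 × cos(42.3°) = 24200 × 0.7396 = 17900 km².
Ratio = 104100 / 17900 ≈ 5.81.

5.81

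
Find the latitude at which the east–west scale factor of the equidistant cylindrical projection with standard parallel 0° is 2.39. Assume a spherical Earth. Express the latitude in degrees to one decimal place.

65.3°

Plate carrée: h = 1, k = sec φ along parallels.
sec φ = 2.39  ⇒  cos φ = 0.4184  ⇒  φ ≈ 65.3°.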